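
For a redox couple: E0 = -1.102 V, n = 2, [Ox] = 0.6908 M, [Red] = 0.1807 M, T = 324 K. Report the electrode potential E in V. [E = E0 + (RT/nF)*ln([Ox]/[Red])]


Apply the Nernst equation: E = E0 + (RT/nF)*ln([Ox]/[Red])
Step 1: RT/nF = 8.314*324/(2*96485) = 0.01395935 V
Step 2: [Ox]/[Red] = 0.6908/0.1807 = 3.822911
Step 3: ln(3.822911) = 1.341012
Step 4: correction = 0.01395935 * 1.341012 = 0.0187 V
E = -1.102 + 0.0187 = -1.0833 V

-1.0833 V


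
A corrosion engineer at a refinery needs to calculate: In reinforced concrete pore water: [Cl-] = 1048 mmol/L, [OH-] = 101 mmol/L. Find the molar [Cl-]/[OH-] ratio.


Threshold parameter = [Cl-] / [OH-] (molar basis; both in mmol/L, so units cancel)
Ratio = 1048 / 101 = 10.38

10.38


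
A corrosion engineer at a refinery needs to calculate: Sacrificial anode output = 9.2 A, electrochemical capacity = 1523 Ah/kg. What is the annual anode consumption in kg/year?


Annual consumption = current * hours per year / capacity
Rate = 9.2 * 8760 / 1523 = 52.9 kg/year

52.9 kg/year


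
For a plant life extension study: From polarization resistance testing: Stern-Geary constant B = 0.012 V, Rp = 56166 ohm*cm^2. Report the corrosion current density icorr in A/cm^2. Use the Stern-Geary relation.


Apply the Stern-Geary relation: icorr = B / Rp
icorr = 0.012 / 56166 = 2.137×10^-7 A/cm^2

2.137×10^-7 A/cm^2


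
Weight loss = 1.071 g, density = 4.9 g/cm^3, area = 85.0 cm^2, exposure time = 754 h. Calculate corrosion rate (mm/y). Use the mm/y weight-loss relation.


Apply the mm/y weight-loss relation: CR = 87600 * W / (D * A * T)
Numerator: 87600 * 1.071 = 93819.6
Denominator: 4.9 * 85.0 * 754 = 314041.0
CR = 93819.6 / 314041.0 = 0.29875 mm/y

0.29875 mm/y


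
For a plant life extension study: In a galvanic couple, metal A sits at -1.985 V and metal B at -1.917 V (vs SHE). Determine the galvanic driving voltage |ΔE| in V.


Driving voltage is the absolute potential difference.
|ΔE| = |-1.985 − (-1.917)| = 0.068 V

0.068 V


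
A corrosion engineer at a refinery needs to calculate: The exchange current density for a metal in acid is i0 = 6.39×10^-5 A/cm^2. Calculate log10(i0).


i0 = 6.39×10^-5 A/cm^2
log10(i0) = -4.194

-4.194


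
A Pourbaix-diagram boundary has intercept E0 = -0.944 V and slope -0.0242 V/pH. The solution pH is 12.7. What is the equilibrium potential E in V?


Apply the Pourbaix line equation: E = E0 + slope*pH
E = -0.944 + (-0.0242)*12.7 = -0.944 + (-0.30734) = -1.25134 V
Rounded to 4 decimal places: E = -1.2513 V

-1.2513 V


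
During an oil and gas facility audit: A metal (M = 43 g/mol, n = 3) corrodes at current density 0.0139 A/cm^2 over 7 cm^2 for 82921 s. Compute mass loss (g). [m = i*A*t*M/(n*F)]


Apply Faraday's law: m = i*A*t*M / (n*F)
Total charge passed Q = i*A*t = 0.0139*7*82921 = 8068.2133 C
m = Q*M/(n*F) = 8068.2133*43/(3*96485) = 1.19857 g

1.19857 g


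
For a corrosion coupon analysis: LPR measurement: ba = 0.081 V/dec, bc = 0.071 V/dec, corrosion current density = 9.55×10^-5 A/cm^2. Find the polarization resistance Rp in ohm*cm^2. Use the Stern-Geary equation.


Apply the Stern-Geary equation: Rp = ba*bc / (2.303*icorr*(ba+bc))
ba*bc = 0.081*0.071 = 0.005751
ba+bc = 0.152; 2.303*icorr*(ba+bc) = 2.303*9.55×10^-5*0.152 = 3.3430348×10^-5
Rp = 0.005751 / 3.3430348×10^-5 = 172.03 ohm*cm^2

172.03 ohm*cm^2


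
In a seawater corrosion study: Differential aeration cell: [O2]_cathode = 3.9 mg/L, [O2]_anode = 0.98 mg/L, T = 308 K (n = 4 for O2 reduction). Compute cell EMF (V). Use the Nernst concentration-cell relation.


Apply the Nernst concentration-cell relation: E = (RT/nF)*ln(C_cathode/C_anode)
RT/nF = 8.314*308/(4*96485) = 0.006635 V
ln(3.9/0.98) = 1.38118
E = 0.006635 * 1.38118 = 0.00916 V

0.00916 V


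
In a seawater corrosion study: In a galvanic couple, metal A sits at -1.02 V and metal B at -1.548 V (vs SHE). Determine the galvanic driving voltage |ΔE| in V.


Driving voltage is the absolute potential difference.
|ΔE| = |-1.02 − (-1.548)| = 0.528 V

0.528 V


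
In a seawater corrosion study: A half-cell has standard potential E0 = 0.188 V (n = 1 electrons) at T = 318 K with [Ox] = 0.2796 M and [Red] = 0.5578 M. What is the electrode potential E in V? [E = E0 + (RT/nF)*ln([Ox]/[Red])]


Apply the Nernst equation: E = E0 + (RT/nF)*ln([Ox]/[Red])
Step 1: RT/nF = 8.314*318/(1*96485) = 0.02740169 V
Step 2: [Ox]/[Red] = 0.2796/0.5578 = 0.501255
Step 3: ln(0.501255) = -0.69064
Step 4: correction = 0.02740169 * -0.69064 = -0.019 V
E = 0.188 + -0.019 = 0.169 V

0.169 V


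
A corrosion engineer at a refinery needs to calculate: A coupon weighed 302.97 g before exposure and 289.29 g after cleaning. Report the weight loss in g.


Weight loss = initial − final
WL = 302.97 − 289.29 = 13.68 g

13.68 g


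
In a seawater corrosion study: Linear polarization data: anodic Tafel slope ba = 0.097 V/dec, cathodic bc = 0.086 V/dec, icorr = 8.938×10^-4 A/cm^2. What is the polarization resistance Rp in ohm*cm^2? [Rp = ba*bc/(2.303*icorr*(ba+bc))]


Apply the Stern-Geary equation: Rp = ba*bc / (2.303*icorr*(ba+bc))
ba*bc = 0.097*0.086 = 0.008342
ba+bc = 0.183; 2.303*icorr*(ba+bc) = 2.303*8.938×10^-4*0.183 = 3.7669112×10^-4
Rp = 0.008342 / 3.7669112×10^-4 = 22.1 ohm*cm^2

22.1 ohm*cm^2


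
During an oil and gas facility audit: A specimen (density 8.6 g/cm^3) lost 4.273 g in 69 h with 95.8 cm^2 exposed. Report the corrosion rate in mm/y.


Apply the mm/y weight-loss relation: CR = 87600 * W / (D * A * T)
Numerator: 87600 * 4.273 = 374314.8
Denominator: 8.6 * 95.8 * 69 = 56847.72
CR = 374314.8 / 56847.72 = 6.58452 mm/y

6.58452 mm/y


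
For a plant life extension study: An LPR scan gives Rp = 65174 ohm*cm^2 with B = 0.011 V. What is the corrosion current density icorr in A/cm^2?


Apply the Stern-Geary relation: icorr = B / Rp
icorr = 0.011 / 65174 = 1.688×10^-7 A/cm^2

1.688×10^-7 A/cm^2


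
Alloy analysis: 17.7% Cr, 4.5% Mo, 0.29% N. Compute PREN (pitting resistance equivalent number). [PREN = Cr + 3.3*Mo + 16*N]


Apply the PREN formula: PREN = Cr + 3.3*Mo + 16*N
PREN = 17.7 + 3.3*4.5 + 16*0.29
PREN = 17.7 + 14.85 + 4.64 = 37.19

37.19


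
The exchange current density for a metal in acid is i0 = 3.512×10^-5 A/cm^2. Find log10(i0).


i0 = 3.512×10^-5 A/cm^2
log10(i0) = -4.454

-4.454


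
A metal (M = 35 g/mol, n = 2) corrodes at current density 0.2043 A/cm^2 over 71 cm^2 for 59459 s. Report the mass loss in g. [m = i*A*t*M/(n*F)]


Apply Faraday's law: m = i*A*t*M / (n*F)
Total charge passed Q = i*A*t = 0.2043*71*59459 = 862470.6327 C
m = Q*M/(n*F) = 862470.6327*35/(2*96485) = 156.4309 g

156.4309 g


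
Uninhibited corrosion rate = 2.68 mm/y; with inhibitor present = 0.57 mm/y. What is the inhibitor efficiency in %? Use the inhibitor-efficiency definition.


Apply the inhibitor-efficiency definition: IE = (CR_blank − CR_inh)/CR_blank × 100
IE = (2.68 − 0.57) / 2.68 × 100
IE = 2.11 / 2.68 × 100 = 78.7 %

78.7 %


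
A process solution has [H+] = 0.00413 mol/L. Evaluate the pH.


pH = −log10[H+]
pH = −log10(0.00413) = 2.38

2.38


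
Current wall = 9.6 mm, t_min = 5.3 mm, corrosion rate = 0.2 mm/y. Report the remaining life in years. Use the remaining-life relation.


Apply the remaining-life relation: RL = (t_current − t_min) / CR
RL = (9.6 − 5.3) / 0.2 = 4.3 / 0.2 = 21.5 years

21.5 years


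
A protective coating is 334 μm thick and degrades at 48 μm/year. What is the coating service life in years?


Service life = thickness / degradation rate
Life = 334 / 48 = 7.0 years

7.0 years


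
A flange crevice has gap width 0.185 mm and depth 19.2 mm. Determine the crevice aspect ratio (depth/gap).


Aspect ratio = depth / gap
Ratio = 19.2 / 0.185 = 103.8

103.8


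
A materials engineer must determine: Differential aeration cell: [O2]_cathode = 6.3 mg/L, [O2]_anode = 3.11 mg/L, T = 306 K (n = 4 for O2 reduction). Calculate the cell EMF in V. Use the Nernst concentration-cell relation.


Apply the Nernst concentration-cell relation: E = (RT/nF)*ln(C_cathode/C_anode)
RT/nF = 8.314*306/(4*96485) = 0.00659192 V
ln(6.3/3.11) = 0.70593
E = 0.00659192 * 0.70593 = 0.00465 V

0.00465 V


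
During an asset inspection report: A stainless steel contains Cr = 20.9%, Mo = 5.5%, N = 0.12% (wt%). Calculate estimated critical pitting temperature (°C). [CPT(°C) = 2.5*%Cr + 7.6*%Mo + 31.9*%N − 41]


Apply the ASTM G48 empirical CPT estimate: CPT(°C) = 2.5*%Cr + 7.6*%Mo + 31.9*%N − 41
2.5*20.9 = 52.25; 7.6*5.5 = 41.8; 31.9*0.12 = 3.828
CPT = 52.25 + 41.8 + 3.828 − 41 = 56.878 °C
Rounded to 0.1 °C: CPT ≈ 56.9 °C

56.9 °C


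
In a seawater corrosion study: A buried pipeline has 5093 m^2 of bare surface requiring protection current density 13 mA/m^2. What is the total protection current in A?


I = area * current density, then convert mA → A (÷1000)
I = 5093 * 13 / 1000 = 66.21 A

66.21 A


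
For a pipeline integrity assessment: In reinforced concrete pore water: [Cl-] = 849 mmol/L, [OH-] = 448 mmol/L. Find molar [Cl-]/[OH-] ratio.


Threshold parameter = [Cl-] / [OH-] (molar basis; both in mmol/L, so units cancel)
Ratio = 849 / 448 = 1.9

1.9


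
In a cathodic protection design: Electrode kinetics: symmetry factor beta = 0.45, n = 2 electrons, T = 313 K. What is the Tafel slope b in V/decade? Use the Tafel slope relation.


Apply the Tafel slope relation: b = 2.303*R*T/(beta*n*F)
Numerator: 2.303 * 8.314 * 313 = 5993.06
Denominator: 0.45 * 2 * 96485 = 86836.5
b = 5993.06 / 86836.5 = 0.069 V/decade

0.069 V/decade


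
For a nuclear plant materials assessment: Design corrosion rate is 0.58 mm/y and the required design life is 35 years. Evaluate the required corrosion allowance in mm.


Corrosion allowance = CR × design life
CA = 0.58 * 35 = 20.3 mm

20.3 mm


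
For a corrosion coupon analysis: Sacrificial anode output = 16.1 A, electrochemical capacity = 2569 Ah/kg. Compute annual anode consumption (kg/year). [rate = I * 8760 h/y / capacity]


Annual consumption = current * hours per year / capacity
Rate = 16.1 * 8760 / 2569 = 54.9 kg/year

54.9 kg/year


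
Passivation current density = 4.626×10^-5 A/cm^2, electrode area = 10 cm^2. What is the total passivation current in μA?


I = i_pass * A, then convert A → μA (×10^6)
I = 4.626×10^-5 * 10 * 10^6 = 462.6 μA

462.6 μA


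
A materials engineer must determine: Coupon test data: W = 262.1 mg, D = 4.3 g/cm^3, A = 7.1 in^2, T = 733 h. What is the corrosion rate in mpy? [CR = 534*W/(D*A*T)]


Apply the mpy weight-loss relation: CR = 534 * W / (D * A * T)
Numerator: 534 * 262.1 = 139961.4
Denominator: 4.3 * 7.1 * 733 = 22378.49
CR = 139961.4 / 22378.49 = 6.254 mpy

6.254 mpy


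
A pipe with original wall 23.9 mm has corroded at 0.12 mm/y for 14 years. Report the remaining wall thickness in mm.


Remaining wall = original − CR × time
t = 23.9 − 0.12*14 = 23.9 − 1.68 = 22.22 mm

22.22 mm


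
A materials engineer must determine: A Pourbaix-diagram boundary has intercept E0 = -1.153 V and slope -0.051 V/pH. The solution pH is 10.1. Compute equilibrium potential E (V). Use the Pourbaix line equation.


Apply the Pourbaix line equation: E = E0 + slope*pH
E = -1.153 + (-0.051)*10.1 = -1.153 + (-0.5151) = -1.6681 V
Rounded to 3 decimal places: E = -1.668 V

-1.668 V


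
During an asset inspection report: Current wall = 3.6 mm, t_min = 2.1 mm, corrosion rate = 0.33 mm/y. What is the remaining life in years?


Apply the remaining-life relation: RL = (t_current − t_min) / CR
RL = (3.6 − 2.1) / 0.33 = 1.5 / 0.33 = 4.5 years

4.5 years


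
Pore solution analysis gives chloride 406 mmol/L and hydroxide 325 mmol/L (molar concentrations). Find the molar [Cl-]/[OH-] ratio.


Threshold parameter = [Cl-] / [OH-] (molar basis; both in mmol/L, so units cancel)
Ratio = 406 / 325 = 1.25

1.25


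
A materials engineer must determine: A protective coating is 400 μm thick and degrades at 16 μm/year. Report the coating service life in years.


Service life = thickness / degradation rate
Life = 400 / 16 = 25.0 years

25.0 years


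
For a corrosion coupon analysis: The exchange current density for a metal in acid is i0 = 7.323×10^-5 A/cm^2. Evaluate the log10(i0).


i0 = 7.323×10^-5 A/cm^2
log10(i0) = -4.135

-4.135


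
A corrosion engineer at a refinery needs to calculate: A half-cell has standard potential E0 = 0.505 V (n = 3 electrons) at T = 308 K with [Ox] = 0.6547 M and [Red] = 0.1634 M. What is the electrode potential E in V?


Apply the Nernst equation: E = E0 + (RT/nF)*ln([Ox]/[Red])
Step 1: RT/nF = 8.314*308/(3*96485) = 0.00884667 V
Step 2: [Ox]/[Red] = 0.6547/0.1634 = 4.006732
Step 3: ln(4.006732) = 1.387976
Step 4: correction = 0.00884667 * 1.387976 = 0.012 V
E = 0.505 + 0.012 = 0.517 V

0.517 V


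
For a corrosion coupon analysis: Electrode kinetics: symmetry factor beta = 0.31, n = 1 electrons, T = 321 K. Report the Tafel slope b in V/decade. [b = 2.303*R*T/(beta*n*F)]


Apply the Tafel slope relation: b = 2.303*R*T/(beta*n*F)
Numerator: 2.303 * 8.314 * 321 = 6146.23
Denominator: 0.31 * 1 * 96485 = 29910.35
b = 6146.23 / 29910.35 = 0.205 V/decade

0.205 V/decade


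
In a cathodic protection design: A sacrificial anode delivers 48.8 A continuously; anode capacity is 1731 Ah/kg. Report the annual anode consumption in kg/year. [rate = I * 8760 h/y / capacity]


Annual consumption = current * hours per year / capacity
Rate = 48.8 * 8760 / 1731 = 247.0 kg/year

247.0 kg/year


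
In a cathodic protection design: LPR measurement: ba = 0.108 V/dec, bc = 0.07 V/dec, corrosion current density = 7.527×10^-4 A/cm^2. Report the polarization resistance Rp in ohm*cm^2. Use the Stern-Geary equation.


Apply the Stern-Geary equation: Rp = ba*bc / (2.303*icorr*(ba+bc))
ba*bc = 0.108*0.07 = 0.00756
ba+bc = 0.178; 2.303*icorr*(ba+bc) = 2.303*7.527×10^-4*0.178 = 3.0855732×10^-4
Rp = 0.00756 / 3.0855732×10^-4 = 24.5 ohm*cm^2

24.5 ohm*cm^2


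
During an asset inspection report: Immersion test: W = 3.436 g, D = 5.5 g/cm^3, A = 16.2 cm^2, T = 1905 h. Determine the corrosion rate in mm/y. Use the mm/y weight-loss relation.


Apply the mm/y weight-loss relation: CR = 87600 * W / (D * A * T)
Numerator: 87600 * 3.436 = 300993.6
Denominator: 5.5 * 16.2 * 1905 = 169735.5
CR = 300993.6 / 169735.5 = 1.77331 mm/y

1.77331 mm/y


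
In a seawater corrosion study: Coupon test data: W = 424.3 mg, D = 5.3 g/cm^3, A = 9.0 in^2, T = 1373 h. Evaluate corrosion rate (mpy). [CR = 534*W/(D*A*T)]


Apply the mpy weight-loss relation: CR = 534 * W / (D * A * T)
Numerator: 534 * 424.3 = 226576.2
Denominator: 5.3 * 9.0 * 1373 = 65492.1
CR = 226576.2 / 65492.1 = 3.4596 mpy

3.4596 mpy


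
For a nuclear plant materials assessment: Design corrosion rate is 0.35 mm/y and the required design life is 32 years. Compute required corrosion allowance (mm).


Corrosion allowance = CR × design life
CA = 0.35 * 32 = 11.2 mm

11.2 mm


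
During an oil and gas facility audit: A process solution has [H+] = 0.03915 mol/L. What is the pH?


pH = −log10[H+]
pH = −log10(0.03915) = 1.41

1.41


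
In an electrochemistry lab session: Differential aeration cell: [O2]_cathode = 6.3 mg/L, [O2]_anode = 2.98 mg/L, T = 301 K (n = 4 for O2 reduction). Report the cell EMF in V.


Apply the Nernst concentration-cell relation: E = (RT/nF)*ln(C_cathode/C_anode)
RT/nF = 8.314*301/(4*96485) = 0.0064842 V
ln(6.3/2.98) = 0.74863
E = 0.0064842 * 0.74863 = 0.00485 V

0.00485 V


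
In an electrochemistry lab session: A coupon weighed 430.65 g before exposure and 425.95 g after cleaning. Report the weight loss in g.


Weight loss = initial − final
WL = 430.65 − 425.95 = 4.7 g

4.7 g


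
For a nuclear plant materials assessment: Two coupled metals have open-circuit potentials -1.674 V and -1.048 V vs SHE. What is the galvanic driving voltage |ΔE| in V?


Driving voltage is the absolute potential difference.
|ΔE| = |-1.674 − (-1.048)| = 0.626 V

0.626 V


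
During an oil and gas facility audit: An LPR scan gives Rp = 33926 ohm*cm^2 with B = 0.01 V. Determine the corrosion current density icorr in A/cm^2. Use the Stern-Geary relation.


Apply the Stern-Geary relation: icorr = B / Rp
icorr = 0.01 / 33926 = 2.948×10^-7 A/cm^2

2.948×10^-7 A/cm^2


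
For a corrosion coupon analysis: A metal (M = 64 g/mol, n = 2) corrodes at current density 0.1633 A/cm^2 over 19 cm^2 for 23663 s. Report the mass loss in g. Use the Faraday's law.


Apply Faraday's law: m = i*A*t*M / (n*F)
Total charge passed Q = i*A*t = 0.1633*19*23663 = 73419.1901 C
m = Q*M/(n*F) = 73419.1901*64/(2*96485) = 24.35 g

24.35 g


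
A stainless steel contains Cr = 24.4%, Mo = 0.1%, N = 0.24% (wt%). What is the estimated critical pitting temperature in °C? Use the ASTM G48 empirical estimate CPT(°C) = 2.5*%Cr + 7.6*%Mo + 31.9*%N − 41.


Apply the ASTM G48 empirical CPT estimate: CPT(°C) = 2.5*%Cr + 7.6*%Mo + 31.9*%N − 41
2.5*24.4 = 61; 7.6*0.1 = 0.76; 31.9*0.24 = 7.656
CPT = 61 + 0.76 + 7.656 − 41 = 28.416 °C
Rounded to 0.1 °C: CPT ≈ 28.4 °C

28.4 °C


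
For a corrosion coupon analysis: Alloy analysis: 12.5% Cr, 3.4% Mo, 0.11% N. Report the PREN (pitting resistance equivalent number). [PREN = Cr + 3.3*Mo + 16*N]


Apply the PREN formula: PREN = Cr + 3.3*Mo + 16*N
PREN = 12.5 + 3.3*3.4 + 16*0.11
PREN = 12.5 + 11.22 + 1.76 = 25.48

25.48


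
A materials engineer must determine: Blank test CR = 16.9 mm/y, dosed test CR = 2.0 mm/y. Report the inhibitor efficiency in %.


Apply the inhibitor-efficiency definition: IE = (CR_blank − CR_inh)/CR_blank × 100
IE = (16.9 − 2.0) / 16.9 × 100
IE = 14.9 / 16.9 × 100 = 88.2 %

88.2 %


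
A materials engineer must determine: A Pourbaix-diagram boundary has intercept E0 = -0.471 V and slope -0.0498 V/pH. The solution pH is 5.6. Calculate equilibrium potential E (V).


Apply the Pourbaix line equation: E = E0 + slope*pH
E = -0.471 + (-0.0498)*5.6 = -0.471 + (-0.27888) = -0.74988 V
Rounded to 4 decimal places: E = -0.7499 V

-0.7499 V


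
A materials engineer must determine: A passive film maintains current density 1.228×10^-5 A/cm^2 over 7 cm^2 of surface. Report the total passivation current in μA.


I = i_pass * A, then convert A → μA (×10^6)
I = 1.228×10^-5 * 7 * 10^6 = 85.96 μA

85.96 μA


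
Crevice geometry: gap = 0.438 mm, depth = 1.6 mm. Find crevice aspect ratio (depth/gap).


Aspect ratio = depth / gap
Ratio = 1.6 / 0.438 = 3.7

3.7


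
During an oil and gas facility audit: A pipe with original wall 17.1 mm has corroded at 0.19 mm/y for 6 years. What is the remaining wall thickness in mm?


Remaining wall = original − CR × time
t = 17.1 − 0.19*6 = 17.1 − 1.14 = 15.96 mm

15.96 mm


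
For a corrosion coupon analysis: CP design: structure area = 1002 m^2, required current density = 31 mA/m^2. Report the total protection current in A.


I = area * current density, then convert mA → A (÷1000)
I = 1002 * 31 / 1000 = 31.06 A

31.06 A


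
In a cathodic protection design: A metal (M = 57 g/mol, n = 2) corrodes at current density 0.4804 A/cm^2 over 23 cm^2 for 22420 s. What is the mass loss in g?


Apply Faraday's law: m = i*A*t*M / (n*F)
Total charge passed Q = i*A*t = 0.4804*23*22420 = 247723.064 C
m = Q*M/(n*F) = 247723.064*57/(2*96485) = 73.1731 g

73.1731 g


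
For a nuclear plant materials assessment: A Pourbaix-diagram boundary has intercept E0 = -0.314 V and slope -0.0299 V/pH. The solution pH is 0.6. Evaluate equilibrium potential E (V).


Apply the Pourbaix line equation: E = E0 + slope*pH
E = -0.314 + (-0.0299)*0.6 = -0.314 + (-0.01794) = -0.33194 V
Rounded to 3 decimal places: E = -0.332 V

-0.332 V


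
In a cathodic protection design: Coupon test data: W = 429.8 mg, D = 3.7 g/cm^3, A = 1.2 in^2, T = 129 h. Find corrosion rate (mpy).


Apply the mpy weight-loss relation: CR = 534 * W / (D * A * T)
Numerator: 534 * 429.8 = 229513.2
Denominator: 3.7 * 1.2 * 129 = 572.76
CR = 229513.2 / 572.76 = 400.71444 mpy

400.71444 mpy


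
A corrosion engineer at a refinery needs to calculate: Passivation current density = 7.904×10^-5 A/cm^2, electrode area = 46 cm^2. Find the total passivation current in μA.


I = i_pass * A, then convert A → μA (×10^6)
I = 7.904×10^-5 * 46 * 10^6 = 3635.84 μA

3635.84 μA


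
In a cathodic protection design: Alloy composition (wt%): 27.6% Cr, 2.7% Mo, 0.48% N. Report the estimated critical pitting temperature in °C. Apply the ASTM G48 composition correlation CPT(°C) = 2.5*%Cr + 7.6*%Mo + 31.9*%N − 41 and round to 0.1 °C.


Apply the ASTM G48 empirical CPT estimate: CPT(°C) = 2.5*%Cr + 7.6*%Mo + 31.9*%N − 41
2.5*27.6 = 69; 7.6*2.7 = 20.52; 31.9*0.48 = 15.312
CPT = 69 + 20.52 + 15.312 − 41 = 63.832 °C
Rounded to 0.1 °C: CPT ≈ 63.8 °C

63.8 °C


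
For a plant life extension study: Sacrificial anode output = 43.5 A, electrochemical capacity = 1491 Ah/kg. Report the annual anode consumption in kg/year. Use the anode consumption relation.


Annual consumption = current * hours per year / capacity
Rate = 43.5 * 8760 / 1491 = 255.6 kg/year

255.6 kg/year


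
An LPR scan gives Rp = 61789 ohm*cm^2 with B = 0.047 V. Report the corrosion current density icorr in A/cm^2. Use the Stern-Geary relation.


Apply the Stern-Geary relation: icorr = B / Rp
icorr = 0.047 / 61789 = 7.607×10^-7 A/cm^2

7.607×10^-7 A/cm^2


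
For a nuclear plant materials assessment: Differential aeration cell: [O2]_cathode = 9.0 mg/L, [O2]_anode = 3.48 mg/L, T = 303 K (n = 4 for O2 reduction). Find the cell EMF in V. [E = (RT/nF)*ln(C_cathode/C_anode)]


Apply the Nernst concentration-cell relation: E = (RT/nF)*ln(C_cathode/C_anode)
RT/nF = 8.314*303/(4*96485) = 0.00652729 V
ln(9.0/3.48) = 0.95019
E = 0.00652729 * 0.95019 = 0.0062 V

0.0062 V


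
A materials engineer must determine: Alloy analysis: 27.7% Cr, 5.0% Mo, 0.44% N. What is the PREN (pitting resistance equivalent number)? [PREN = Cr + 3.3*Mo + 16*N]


Apply the PREN formula: PREN = Cr + 3.3*Mo + 16*N
PREN = 27.7 + 3.3*5.0 + 16*0.44
PREN = 27.7 + 16.5 + 7.04 = 51.24

51.24


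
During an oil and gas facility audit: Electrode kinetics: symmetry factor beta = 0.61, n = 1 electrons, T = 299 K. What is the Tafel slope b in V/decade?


Apply the Tafel slope relation: b = 2.303*R*T/(beta*n*F)
Numerator: 2.303 * 8.314 * 299 = 5725.0
Denominator: 0.61 * 1 * 96485 = 58855.85
b = 5725.0 / 58855.85 = 0.0973 V/decade

0.0973 V/decade


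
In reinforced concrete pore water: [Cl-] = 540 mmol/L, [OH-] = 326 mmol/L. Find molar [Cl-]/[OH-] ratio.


Threshold parameter = [Cl-] / [OH-] (molar basis; both in mmol/L, so units cancel)
Ratio = 540 / 326 = 1.66

1.66


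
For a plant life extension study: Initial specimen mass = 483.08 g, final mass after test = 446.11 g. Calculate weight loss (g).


Weight loss = initial − final
WL = 483.08 − 446.11 = 36.97 g

36.97 g


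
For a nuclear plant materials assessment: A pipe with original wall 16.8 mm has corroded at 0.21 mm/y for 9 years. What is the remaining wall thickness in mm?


Remaining wall = original − CR × time
t = 16.8 − 0.21*9 = 16.8 − 1.89 = 14.91 mm

14.91 mm


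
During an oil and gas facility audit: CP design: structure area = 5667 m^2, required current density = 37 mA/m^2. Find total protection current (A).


I = area * current density, then convert mA → A (÷1000)
I = 5667 * 37 / 1000 = 209.68 A

209.68 A


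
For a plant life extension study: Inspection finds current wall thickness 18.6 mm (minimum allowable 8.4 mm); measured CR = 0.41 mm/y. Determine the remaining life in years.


Apply the remaining-life relation: RL = (t_current − t_min) / CR
RL = (18.6 − 8.4) / 0.41 = 10.2 / 0.41 = 24.9 years

24.9 years


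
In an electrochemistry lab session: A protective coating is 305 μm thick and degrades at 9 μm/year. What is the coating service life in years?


Service life = thickness / degradation rate
Life = 305 / 9 = 33.9 years

33.9 years


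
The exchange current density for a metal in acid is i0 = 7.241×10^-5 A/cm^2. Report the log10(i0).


i0 = 7.241×10^-5 A/cm^2
log10(i0) = -4.14

-4.14


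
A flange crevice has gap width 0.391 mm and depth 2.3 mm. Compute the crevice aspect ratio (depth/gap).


Aspect ratio = depth / gap
Ratio = 2.3 / 0.391 = 5.9

5.9


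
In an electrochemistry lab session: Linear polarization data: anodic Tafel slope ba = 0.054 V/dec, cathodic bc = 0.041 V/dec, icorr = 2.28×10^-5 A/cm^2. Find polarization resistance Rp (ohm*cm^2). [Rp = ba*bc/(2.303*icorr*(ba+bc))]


Apply the Stern-Geary equation: Rp = ba*bc / (2.303*icorr*(ba+bc))
ba*bc = 0.054*0.041 = 0.002214
ba+bc = 0.095; 2.303*icorr*(ba+bc) = 2.303*2.28×10^-5*0.095 = 4.988298×10^-6
Rp = 0.002214 / 4.988298×10^-6 = 443.8 ohm*cm^2

443.8 ohm*cm^2


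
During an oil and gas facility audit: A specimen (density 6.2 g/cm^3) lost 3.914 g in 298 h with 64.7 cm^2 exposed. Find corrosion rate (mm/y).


Apply the mm/y weight-loss relation: CR = 87600 * W / (D * A * T)
Numerator: 87600 * 3.914 = 342866.4
Denominator: 6.2 * 64.7 * 298 = 119539.72
CR = 342866.4 / 119539.72 = 2.868222 mm/y

2.868222 mm/y


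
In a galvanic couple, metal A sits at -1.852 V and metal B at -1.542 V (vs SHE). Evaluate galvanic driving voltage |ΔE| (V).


Driving voltage is the absolute potential difference.
|ΔE| = |-1.852 − (-1.542)| = 0.31 V

0.31 V


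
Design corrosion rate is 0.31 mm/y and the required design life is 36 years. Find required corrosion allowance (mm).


Corrosion allowance = CR × design life
CA = 0.31 * 36 = 11.16 mm

11.16 mm


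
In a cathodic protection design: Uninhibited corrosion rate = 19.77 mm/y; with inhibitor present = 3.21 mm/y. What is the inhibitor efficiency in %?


Apply the inhibitor-efficiency definition: IE = (CR_blank − CR_inh)/CR_blank × 100
IE = (19.77 − 3.21) / 19.77 × 100
IE = 16.56 / 19.77 × 100 = 83.8 %

83.8 %


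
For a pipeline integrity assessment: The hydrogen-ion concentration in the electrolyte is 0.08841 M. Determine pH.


pH = −log10[H+]
pH = −log10(0.08841) = 1.05

1.05


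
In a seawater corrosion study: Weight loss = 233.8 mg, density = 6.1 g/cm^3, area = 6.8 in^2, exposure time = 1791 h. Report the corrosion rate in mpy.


Apply the mpy weight-loss relation: CR = 534 * W / (D * A * T)
Numerator: 534 * 233.8 = 124849.2
Denominator: 6.1 * 6.8 * 1791 = 74290.68
CR = 124849.2 / 74290.68 = 1.6805 mpy

1.6805 mpy


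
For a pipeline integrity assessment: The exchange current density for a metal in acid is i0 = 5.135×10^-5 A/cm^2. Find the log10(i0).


i0 = 5.135×10^-5 A/cm^2
log10(i0) = -4.289

-4.289


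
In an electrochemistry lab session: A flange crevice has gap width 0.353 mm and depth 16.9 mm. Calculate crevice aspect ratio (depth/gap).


Aspect ratio = depth / gap
Ratio = 16.9 / 0.353 = 47.9

47.9


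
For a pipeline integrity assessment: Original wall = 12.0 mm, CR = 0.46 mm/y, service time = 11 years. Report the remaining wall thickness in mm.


Remaining wall = original − CR × time
t = 12.0 − 0.46*11 = 12.0 − 5.06 = 6.94 mm

6.94 mm


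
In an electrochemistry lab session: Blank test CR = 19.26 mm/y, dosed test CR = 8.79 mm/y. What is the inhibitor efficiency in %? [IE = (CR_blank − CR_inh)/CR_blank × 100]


Apply the inhibitor-efficiency definition: IE = (CR_blank − CR_inh)/CR_blank × 100
IE = (19.26 − 8.79) / 19.26 × 100
IE = 10.47 / 19.26 × 100 = 54.4 %

54.4 %


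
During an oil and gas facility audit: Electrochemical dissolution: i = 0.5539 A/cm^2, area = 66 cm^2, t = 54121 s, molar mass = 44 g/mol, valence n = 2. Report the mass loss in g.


Apply Faraday's law: m = i*A*t*M / (n*F)
Total charge passed Q = i*A*t = 0.5539*66*54121 = 1978523.0454 C
m = Q*M/(n*F) = 1978523.0454*44/(2*96485) = 451.132 g

451.132 g


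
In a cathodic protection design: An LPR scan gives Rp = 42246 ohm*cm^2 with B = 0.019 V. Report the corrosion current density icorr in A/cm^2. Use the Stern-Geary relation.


Apply the Stern-Geary relation: icorr = B / Rp
icorr = 0.019 / 42246 = 4.497×10^-7 A/cm^2

4.497×10^-7 A/cm^2


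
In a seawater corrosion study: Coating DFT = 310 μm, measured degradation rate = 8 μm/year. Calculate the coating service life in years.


Service life = thickness / degradation rate
Life = 310 / 8 = 38.8 years

38.8 years


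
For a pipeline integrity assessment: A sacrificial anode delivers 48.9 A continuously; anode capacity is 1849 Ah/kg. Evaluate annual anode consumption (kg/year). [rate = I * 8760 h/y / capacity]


Annual consumption = current * hours per year / capacity
Rate = 48.9 * 8760 / 1849 = 231.7 kg/year

231.7 kg/year


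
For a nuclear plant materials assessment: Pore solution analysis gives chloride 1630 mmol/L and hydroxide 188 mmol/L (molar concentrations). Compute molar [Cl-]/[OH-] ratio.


Threshold parameter = [Cl-] / [OH-] (molar basis; both in mmol/L, so units cancel)
Ratio = 1630 / 188 = 8.67

8.67


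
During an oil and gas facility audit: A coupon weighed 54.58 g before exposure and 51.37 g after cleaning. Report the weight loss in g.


Weight loss = initial − final
WL = 54.58 − 51.37 = 3.21 g

3.21 g


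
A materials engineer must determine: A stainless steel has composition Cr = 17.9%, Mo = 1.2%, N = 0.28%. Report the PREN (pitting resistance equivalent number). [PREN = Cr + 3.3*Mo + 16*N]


Apply the PREN formula: PREN = Cr + 3.3*Mo + 16*N
PREN = 17.9 + 3.3*1.2 + 16*0.28
PREN = 17.9 + 3.96 + 4.48 = 26.34

26.34


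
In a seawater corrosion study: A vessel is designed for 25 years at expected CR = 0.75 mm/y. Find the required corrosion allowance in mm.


Corrosion allowance = CR × design life
CA = 0.75 * 25 = 18.75 mm

18.75 mm


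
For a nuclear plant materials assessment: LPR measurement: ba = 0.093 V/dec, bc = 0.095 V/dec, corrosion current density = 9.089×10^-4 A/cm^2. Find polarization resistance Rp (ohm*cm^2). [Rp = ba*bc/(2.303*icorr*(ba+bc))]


Apply the Stern-Geary equation: Rp = ba*bc / (2.303*icorr*(ba+bc))
ba*bc = 0.093*0.095 = 0.008835
ba+bc = 0.188; 2.303*icorr*(ba+bc) = 2.303*9.089×10^-4*0.188 = 3.9352098×10^-4
Rp = 0.008835 / 3.9352098×10^-4 = 22.5 ohm*cm^2

22.5 ohm*cm^2


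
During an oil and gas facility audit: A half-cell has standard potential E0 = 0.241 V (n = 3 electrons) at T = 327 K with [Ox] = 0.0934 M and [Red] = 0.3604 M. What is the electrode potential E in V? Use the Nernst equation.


Apply the Nernst equation: E = E0 + (RT/nF)*ln([Ox]/[Red])
Step 1: RT/nF = 8.314*327/(3*96485) = 0.0093924 V
Step 2: [Ox]/[Red] = 0.0934/0.3604 = 0.259156
Step 3: ln(0.259156) = -1.350325
Step 4: correction = 0.0093924 * -1.350325 = -0.0127 V
E = 0.241 + -0.0127 = 0.2283 V

0.2283 V


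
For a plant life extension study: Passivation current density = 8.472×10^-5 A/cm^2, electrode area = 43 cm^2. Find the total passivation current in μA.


I = i_pass * A, then convert A → μA (×10^6)
I = 8.472×10^-5 * 43 * 10^6 = 3642.96 μA

3642.96 μA


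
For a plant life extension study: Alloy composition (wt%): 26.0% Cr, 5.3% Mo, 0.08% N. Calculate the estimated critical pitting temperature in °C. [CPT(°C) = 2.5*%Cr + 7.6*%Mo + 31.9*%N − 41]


Apply the ASTM G48 empirical CPT estimate: CPT(°C) = 2.5*%Cr + 7.6*%Mo + 31.9*%N − 41
2.5*26.0 = 65; 7.6*5.3 = 40.28; 31.9*0.08 = 2.552
CPT = 65 + 40.28 + 2.552 − 41 = 66.832 °C
Rounded to 0.1 °C: CPT ≈ 66.8 °C

66.8 °C


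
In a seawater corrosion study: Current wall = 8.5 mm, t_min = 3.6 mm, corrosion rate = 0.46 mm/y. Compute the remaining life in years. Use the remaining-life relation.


Apply the remaining-life relation: RL = (t_current − t_min) / CR
RL = (8.5 − 3.6) / 0.46 = 4.9 / 0.46 = 10.7 years

10.7 years


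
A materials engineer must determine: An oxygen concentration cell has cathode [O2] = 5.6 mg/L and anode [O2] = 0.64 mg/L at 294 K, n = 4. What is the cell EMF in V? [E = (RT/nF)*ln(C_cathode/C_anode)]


Apply the Nernst concentration-cell relation: E = (RT/nF)*ln(C_cathode/C_anode)
RT/nF = 8.314*294/(4*96485) = 0.00633341 V
ln(5.6/0.64) = 2.16905
E = 0.00633341 * 2.16905 = 0.01374 V

0.01374 V


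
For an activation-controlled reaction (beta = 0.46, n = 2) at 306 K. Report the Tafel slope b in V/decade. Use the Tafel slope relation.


Apply the Tafel slope relation: b = 2.303*R*T/(beta*n*F)
Numerator: 2.303 * 8.314 * 306 = 5859.03
Denominator: 0.46 * 2 * 96485 = 88766.2
b = 5859.03 / 88766.2 = 0.066 V/decade

0.066 V/decade


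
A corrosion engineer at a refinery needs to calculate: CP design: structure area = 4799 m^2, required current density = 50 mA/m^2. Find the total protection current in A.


I = area * current density, then convert mA → A (÷1000)
I = 4799 * 50 / 1000 = 239.95 A

239.95 A


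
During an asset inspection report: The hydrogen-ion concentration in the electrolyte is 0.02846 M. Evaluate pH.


pH = −log10[H+]
pH = −log10(0.02846) = 1.55

1.55


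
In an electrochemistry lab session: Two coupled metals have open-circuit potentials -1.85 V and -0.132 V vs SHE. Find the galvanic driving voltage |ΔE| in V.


Driving voltage is the absolute potential difference.
|ΔE| = |-1.85 − (-0.132)| = 1.718 V

1.718 V


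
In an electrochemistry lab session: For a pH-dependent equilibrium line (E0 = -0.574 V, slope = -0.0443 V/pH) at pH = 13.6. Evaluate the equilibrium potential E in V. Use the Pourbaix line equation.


Apply the Pourbaix line equation: E = E0 + slope*pH
E = -0.574 + (-0.0443)*13.6 = -0.574 + (-0.60248) = -1.17648 V
Rounded to 4 decimal places: E = -1.1765 V

-1.1765 V


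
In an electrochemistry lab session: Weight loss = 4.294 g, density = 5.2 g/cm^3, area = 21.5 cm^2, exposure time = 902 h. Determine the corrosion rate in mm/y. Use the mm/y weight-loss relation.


Apply the mm/y weight-loss relation: CR = 87600 * W / (D * A * T)
Numerator: 87600 * 4.294 = 376154.4
Denominator: 5.2 * 21.5 * 902 = 100843.6
CR = 376154.4 / 100843.6 = 3.7301 mm/y

3.7301 mm/y


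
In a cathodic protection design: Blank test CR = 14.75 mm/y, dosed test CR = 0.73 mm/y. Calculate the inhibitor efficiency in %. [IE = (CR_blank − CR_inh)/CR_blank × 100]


Apply the inhibitor-efficiency definition: IE = (CR_blank − CR_inh)/CR_blank × 100
IE = (14.75 − 0.73) / 14.75 × 100
IE = 14.02 / 14.75 × 100 = 95.1 %

95.1 %


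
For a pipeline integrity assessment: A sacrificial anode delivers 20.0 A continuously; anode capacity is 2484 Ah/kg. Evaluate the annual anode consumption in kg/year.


Annual consumption = current * hours per year / capacity
Rate = 20.0 * 8760 / 2484 = 70.5 kg/year

70.5 kg/year


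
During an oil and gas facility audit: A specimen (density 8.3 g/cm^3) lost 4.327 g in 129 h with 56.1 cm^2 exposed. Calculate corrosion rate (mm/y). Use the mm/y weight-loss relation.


Apply the mm/y weight-loss relation: CR = 87600 * W / (D * A * T)
Numerator: 87600 * 4.327 = 379045.2
Denominator: 8.3 * 56.1 * 129 = 60066.27
CR = 379045.2 / 60066.27 = 6.3105 mm/y

6.3105 mm/y


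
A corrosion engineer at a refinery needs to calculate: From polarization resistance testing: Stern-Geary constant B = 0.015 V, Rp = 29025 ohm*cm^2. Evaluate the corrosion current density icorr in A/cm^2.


Apply the Stern-Geary relation: icorr = B / Rp
icorr = 0.015 / 29025 = 5.168×10^-7 A/cm^2

5.168×10^-7 A/cm^2


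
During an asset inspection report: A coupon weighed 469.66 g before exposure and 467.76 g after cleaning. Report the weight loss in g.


Weight loss = initial − final
WL = 469.66 − 467.76 = 1.9 g

1.9 g


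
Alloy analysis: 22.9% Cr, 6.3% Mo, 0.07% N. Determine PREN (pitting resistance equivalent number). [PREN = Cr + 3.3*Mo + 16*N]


Apply the PREN formula: PREN = Cr + 3.3*Mo + 16*N
PREN = 22.9 + 3.3*6.3 + 16*0.07
PREN = 22.9 + 20.79 + 1.12 = 44.81

44.81


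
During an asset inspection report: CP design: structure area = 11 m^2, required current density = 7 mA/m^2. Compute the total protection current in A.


I = area * current density, then convert mA → A (÷1000)
I = 11 * 7 / 1000 = 0.08 A

0.08 A


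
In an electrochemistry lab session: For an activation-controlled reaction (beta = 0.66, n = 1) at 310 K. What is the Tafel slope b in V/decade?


Apply the Tafel slope relation: b = 2.303*R*T/(beta*n*F)
Numerator: 2.303 * 8.314 * 310 = 5935.61
Denominator: 0.66 * 1 * 96485 = 63680.1
b = 5935.61 / 63680.1 = 0.093 V/decade

0.093 V/decade


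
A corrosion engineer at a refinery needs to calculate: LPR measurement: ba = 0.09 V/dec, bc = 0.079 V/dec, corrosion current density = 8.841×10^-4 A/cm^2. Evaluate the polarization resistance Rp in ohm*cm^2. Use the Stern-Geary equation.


Apply the Stern-Geary equation: Rp = ba*bc / (2.303*icorr*(ba+bc))
ba*bc = 0.09*0.079 = 0.00711
ba+bc = 0.169; 2.303*icorr*(ba+bc) = 2.303*8.841×10^-4*0.169 = 3.4409791×10^-4
Rp = 0.00711 / 3.4409791×10^-4 = 20.66 ohm*cm^2

20.66 ohm*cm^2


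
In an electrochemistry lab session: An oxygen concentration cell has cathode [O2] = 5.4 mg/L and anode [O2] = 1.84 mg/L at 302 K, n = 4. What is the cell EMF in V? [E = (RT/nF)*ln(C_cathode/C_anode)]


Apply the Nernst concentration-cell relation: E = (RT/nF)*ln(C_cathode/C_anode)
RT/nF = 8.314*302/(4*96485) = 0.00650575 V
ln(5.4/1.84) = 1.07663
E = 0.00650575 * 1.07663 = 0.007 V

0.007 V


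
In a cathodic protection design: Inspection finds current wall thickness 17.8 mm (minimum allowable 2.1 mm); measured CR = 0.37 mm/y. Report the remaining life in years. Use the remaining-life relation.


Apply the remaining-life relation: RL = (t_current − t_min) / CR
RL = (17.8 − 2.1) / 0.37 = 15.7 / 0.37 = 42.4 years

42.4 years


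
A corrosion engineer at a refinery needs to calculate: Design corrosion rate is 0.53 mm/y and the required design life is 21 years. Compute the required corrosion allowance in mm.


Corrosion allowance = CR × design life
CA = 0.53 * 21 = 11.13 mm

11.13 mm


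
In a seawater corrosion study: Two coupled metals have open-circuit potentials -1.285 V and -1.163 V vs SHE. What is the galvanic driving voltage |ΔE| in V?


Driving voltage is the absolute potential difference.
|ΔE| = |-1.285 − (-1.163)| = 0.122 V

0.122 V


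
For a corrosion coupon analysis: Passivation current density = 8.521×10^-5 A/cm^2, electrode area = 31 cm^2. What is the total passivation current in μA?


I = i_pass * A, then convert A → μA (×10^6)
I = 8.521×10^-5 * 31 * 10^6 = 2641.51 μA

2641.51 μA


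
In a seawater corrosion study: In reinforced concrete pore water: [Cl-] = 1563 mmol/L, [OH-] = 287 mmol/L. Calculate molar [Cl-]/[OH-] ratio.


Threshold parameter = [Cl-] / [OH-] (molar basis; both in mmol/L, so units cancel)
Ratio = 1563 / 287 = 5.45

5.45


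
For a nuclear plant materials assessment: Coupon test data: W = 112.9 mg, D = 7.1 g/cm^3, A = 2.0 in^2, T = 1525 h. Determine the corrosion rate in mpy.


Apply the mpy weight-loss relation: CR = 534 * W / (D * A * T)
Numerator: 534 * 112.9 = 60288.6
Denominator: 7.1 * 2.0 * 1525 = 21655.0
CR = 60288.6 / 21655.0 = 2.784 mpy

2.784 mpy


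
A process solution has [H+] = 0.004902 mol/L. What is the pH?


pH = −log10[H+]
pH = −log10(0.004902) = 2.31

2.31


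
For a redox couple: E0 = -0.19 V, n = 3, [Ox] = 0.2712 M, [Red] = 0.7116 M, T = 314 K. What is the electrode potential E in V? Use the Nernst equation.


Apply the Nernst equation: E = E0 + (RT/nF)*ln([Ox]/[Red])
Step 1: RT/nF = 8.314*314/(3*96485) = 0.009019 V
Step 2: [Ox]/[Red] = 0.2712/0.7116 = 0.381113
Step 3: ln(0.381113) = -0.964659
Step 4: correction = 0.009019 * -0.964659 = -0.0087 V
E = -0.19 + -0.0087 = -0.1987 V

-0.1987 V
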